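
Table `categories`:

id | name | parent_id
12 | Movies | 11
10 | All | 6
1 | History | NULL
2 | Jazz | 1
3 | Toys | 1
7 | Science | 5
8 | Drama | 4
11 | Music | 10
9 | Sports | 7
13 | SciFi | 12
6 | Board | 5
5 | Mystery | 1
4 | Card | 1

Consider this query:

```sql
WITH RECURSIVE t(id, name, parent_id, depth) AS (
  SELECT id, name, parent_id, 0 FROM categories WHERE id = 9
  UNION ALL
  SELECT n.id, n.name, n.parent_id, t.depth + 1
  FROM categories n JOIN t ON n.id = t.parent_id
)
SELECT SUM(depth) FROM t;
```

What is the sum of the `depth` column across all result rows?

6

Base: id=9 (Sports), parent_id=7, depth 0.
Iteration 1: join on id=7 -> Science (id 7, parent_id=5, depth 1).
Iteration 2: join on id=5 -> Mystery (id 5, parent_id=1, depth 2).
Iteration 3: join on id=1 -> History (id 1, parent_id=NULL, depth 3).
Iteration 4: parent_id is NULL; no match; recursion stops.
SUM(depth) = 0 + 1 + 2 + 3 = 6.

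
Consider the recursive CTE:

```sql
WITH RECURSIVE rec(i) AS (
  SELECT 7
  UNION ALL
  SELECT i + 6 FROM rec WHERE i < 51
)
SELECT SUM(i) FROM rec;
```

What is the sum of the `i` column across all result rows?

Base: i=7.
Iteration 1: 7 < 51 holds -> i = 7 + 6 = 13.
Iteration 2: 13 < 51 holds -> i = 13 + 6 = 19.
Iteration 3: 19 < 51 holds -> i = 19 + 6 = 25.
Iteration 4: 25 < 51 holds -> i = 25 + 6 = 31.
Iteration 5: 31 < 51 holds -> i = 31 + 6 = 37.
Iteration 6: 37 < 51 holds -> i = 37 + 6 = 43.
Iteration 7: 43 < 51 holds -> i = 43 + 6 = 49.
Iteration 8: 49 < 51 holds -> i = 49 + 6 = 55.
Iteration 9: 55 < 51 fails; recursion stops.
SUM(i) = 7 + 13 + 19 + 25 + 31 + 37 + 43 + 49 + 55 = 279.

279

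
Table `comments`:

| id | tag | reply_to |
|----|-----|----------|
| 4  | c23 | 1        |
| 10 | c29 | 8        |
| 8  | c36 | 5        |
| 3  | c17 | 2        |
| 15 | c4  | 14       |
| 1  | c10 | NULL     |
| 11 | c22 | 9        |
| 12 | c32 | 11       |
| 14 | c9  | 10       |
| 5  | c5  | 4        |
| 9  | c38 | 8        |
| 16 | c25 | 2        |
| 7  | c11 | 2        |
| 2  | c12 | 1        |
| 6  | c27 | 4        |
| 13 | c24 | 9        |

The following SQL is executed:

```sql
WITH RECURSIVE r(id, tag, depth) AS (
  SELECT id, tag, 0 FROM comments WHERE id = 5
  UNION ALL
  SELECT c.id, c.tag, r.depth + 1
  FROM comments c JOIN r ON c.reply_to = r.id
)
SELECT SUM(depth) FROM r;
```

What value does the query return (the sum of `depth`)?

22

Base: id=5 (c5) at depth 0.
Iteration 1: rows with reply_to in {5} -> c36 (id 8, depth 1).
Iteration 2: rows with reply_to in {8} -> c38 (id 9, depth 2), c29 (id 10, depth 2).
Iteration 3: rows with reply_to in {9,10} -> c22 (id 11, depth 3), c24 (id 13, depth 3), c9 (id 14, depth 3).
Iteration 4: rows with reply_to in {11,13,14} -> c32 (id 12, depth 4), c4 (id 15, depth 4).
Iteration 5: no rows with reply_to in {12,15}; recursion stops.
SUM(depth) = 0 + 1 + 2 + 2 + 3 + 3 + 3 + 4 + 4 = 22.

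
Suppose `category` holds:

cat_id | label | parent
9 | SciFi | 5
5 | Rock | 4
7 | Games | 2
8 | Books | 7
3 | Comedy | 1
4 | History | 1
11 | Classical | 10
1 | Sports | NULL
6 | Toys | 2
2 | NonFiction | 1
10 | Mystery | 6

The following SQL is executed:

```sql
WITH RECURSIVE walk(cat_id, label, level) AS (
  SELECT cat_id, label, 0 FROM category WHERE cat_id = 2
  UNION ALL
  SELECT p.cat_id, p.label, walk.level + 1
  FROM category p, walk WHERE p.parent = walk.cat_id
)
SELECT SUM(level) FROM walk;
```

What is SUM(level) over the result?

Base: cat_id=2 (NonFiction) at level 0.
Iteration 1: rows with parent in {2} -> Toys (id 6, level 1), Games (id 7, level 1).
Iteration 2: rows with parent in {6,7} -> Books (id 8, level 2), Mystery (id 10, level 2).
Iteration 3: rows with parent in {8,10} -> Classical (id 11, level 3).
Iteration 4: no rows with parent in {11}; recursion stops.
SUM(level) = 0 + 1 + 1 + 2 + 2 + 3 = 9.

9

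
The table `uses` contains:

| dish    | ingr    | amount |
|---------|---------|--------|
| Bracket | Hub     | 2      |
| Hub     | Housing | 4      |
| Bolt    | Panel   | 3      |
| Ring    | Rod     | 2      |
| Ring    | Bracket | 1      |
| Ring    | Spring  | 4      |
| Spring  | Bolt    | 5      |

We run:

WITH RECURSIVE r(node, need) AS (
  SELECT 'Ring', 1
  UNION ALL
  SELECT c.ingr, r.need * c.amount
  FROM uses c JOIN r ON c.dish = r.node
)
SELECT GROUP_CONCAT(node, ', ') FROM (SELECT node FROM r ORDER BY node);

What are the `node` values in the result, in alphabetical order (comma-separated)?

Base: (Ring, need=1).
Iteration 1: components of {Ring} -> Bracket = 1*1 = 1, Rod = 1*2 = 2, Spring = 1*4 = 4.
Iteration 2: components of {Bracket,Rod,Spring} -> Bolt = 4*5 = 20, Hub = 1*2 = 2.
Iteration 3: components of {Bolt,Hub} -> Housing = 2*4 = 8, Panel = 20*3 = 60.
Iteration 4: no further components; recursion stops.

Bolt, Bracket, Housing, Hub, Panel, Ring, Rod, Spring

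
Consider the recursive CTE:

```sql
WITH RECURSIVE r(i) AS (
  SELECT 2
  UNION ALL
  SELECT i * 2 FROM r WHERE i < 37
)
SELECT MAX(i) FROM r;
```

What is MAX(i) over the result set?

64

Base: i=2.
Iteration 1: 2 < 37 holds -> i = 2 * 2 = 4.
Iteration 2: 4 < 37 holds -> i = 4 * 2 = 8.
Iteration 3: 8 < 37 holds -> i = 8 * 2 = 16.
Iteration 4: 16 < 37 holds -> i = 16 * 2 = 32.
Iteration 5: 32 < 37 holds -> i = 32 * 2 = 64.
Iteration 6: 64 < 37 fails; recursion stops.
i values: 2, 4, 8, 16, 32, 64; the maximum is 64.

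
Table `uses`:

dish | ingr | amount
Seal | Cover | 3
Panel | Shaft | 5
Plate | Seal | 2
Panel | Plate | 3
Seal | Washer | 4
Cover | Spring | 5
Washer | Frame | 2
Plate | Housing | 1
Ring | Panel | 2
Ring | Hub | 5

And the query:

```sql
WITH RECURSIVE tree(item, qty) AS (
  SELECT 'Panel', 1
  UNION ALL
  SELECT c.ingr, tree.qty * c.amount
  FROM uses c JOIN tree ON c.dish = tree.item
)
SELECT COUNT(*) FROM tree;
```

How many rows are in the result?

Base: (Panel, qty=1).
Iteration 1: components of {Panel} -> Plate = 1*3 = 3, Shaft = 1*5 = 5.
Iteration 2: components of {Plate,Shaft} -> Housing = 3*1 = 3, Seal = 3*2 = 6.
Iteration 3: components of {Housing,Seal} -> Cover = 6*3 = 18, Washer = 6*4 = 24.
Iteration 4: components of {Cover,Washer} -> Frame = 24*2 = 48, Spring = 18*5 = 90.
Iteration 5: no further components; recursion stops.
Total rows emitted: 9.

9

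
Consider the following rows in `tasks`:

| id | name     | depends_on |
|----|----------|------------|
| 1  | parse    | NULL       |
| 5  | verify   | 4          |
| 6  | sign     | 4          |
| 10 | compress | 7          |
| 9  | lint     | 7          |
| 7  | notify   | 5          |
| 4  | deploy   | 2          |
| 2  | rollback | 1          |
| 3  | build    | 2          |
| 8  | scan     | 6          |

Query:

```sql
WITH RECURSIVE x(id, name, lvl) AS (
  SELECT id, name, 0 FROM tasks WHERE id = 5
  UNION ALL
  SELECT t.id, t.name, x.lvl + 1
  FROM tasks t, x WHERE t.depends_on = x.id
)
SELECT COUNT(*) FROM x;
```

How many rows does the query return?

Base: id=5 (verify) at lvl 0.
Iteration 1: rows with depends_on in {5} -> notify (id 7, lvl 1).
Iteration 2: rows with depends_on in {7} -> lint (id 9, lvl 2), compress (id 10, lvl 2).
Iteration 3: no rows with depends_on in {9,10}; recursion stops.
Total rows emitted: 4.

4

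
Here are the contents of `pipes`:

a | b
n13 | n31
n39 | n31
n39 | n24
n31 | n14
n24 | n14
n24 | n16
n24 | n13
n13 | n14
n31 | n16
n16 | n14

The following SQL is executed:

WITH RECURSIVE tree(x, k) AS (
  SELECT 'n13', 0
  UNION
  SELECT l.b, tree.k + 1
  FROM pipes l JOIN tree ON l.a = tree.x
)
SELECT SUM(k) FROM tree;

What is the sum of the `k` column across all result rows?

9

Base: (n13, k=0).
Iteration 1: edges from {n13} -> (n14, k=1), (n31, k=1).
Iteration 2: edges from {n14,n31} -> (n14, k=2), (n16, k=2).
Iteration 3: edges from {n14,n16} -> (n14, k=3).
Iteration 4: no outgoing edges from {n14}; recursion stops.
SUM(k) = 0 + 1 + 1 + 2 + 2 + 3 = 9.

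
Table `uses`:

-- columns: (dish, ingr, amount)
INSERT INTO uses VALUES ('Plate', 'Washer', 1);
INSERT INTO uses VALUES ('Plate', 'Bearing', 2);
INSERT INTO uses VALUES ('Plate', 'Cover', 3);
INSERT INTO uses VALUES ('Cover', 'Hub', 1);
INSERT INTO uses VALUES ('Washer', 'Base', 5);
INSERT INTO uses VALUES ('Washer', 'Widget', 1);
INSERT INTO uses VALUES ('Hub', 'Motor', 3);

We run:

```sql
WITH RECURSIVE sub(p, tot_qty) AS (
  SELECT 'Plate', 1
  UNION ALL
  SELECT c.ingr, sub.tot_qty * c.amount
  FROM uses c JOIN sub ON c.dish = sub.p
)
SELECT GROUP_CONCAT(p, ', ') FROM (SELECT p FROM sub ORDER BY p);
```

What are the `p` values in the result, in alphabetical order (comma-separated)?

Base, Bearing, Cover, Hub, Motor, Plate, Washer, Widget

Base: (Plate, tot_qty=1).
Iteration 1: components of {Plate} -> Bearing = 1*2 = 2, Cover = 1*3 = 3, Washer = 1*1 = 1.
Iteration 2: components of {Bearing,Cover,Washer} -> Base = 1*5 = 5, Hub = 3*1 = 3, Widget = 1*1 = 1.
Iteration 3: components of {Base,Hub,Widget} -> Motor = 3*3 = 9.
Iteration 4: no further components; recursion stops.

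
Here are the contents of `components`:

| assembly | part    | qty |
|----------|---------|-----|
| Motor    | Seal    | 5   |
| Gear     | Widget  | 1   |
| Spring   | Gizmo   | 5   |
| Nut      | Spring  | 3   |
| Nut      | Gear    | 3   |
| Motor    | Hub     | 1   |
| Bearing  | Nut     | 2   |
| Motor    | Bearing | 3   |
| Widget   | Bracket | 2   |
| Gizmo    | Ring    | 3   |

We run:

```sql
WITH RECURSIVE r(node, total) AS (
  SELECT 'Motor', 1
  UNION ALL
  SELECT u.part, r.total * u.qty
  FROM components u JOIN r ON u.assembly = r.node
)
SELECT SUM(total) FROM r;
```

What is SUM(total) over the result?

466

Base: (Motor, total=1).
Iteration 1: components of {Motor} -> Bearing = 1*3 = 3, Hub = 1*1 = 1, Seal = 1*5 = 5.
Iteration 2: components of {Bearing,Hub,Seal} -> Nut = 3*2 = 6.
Iteration 3: components of {Nut} -> Gear = 6*3 = 18, Spring = 6*3 = 18.
Iteration 4: components of {Gear,Spring} -> Gizmo = 18*5 = 90, Widget = 18*1 = 18.
Iteration 5: components of {Gizmo,Widget} -> Bracket = 18*2 = 36, Ring = 90*3 = 270.
Iteration 6: no further components; recursion stops.
SUM(total) = 1 + 3 + 1 + 5 + 6 + 18 + 18 + 90 + 18 + 270 + 36 = 466.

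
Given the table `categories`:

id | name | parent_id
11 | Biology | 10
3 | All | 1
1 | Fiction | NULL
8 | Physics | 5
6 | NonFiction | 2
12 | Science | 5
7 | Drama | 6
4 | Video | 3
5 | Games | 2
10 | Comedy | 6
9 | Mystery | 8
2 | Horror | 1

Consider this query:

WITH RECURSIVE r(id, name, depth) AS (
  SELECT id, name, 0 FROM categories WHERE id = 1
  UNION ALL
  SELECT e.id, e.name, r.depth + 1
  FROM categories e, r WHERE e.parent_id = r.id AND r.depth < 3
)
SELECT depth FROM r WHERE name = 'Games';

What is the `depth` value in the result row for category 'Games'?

2

Base: id=1 (Fiction) at depth 0.
Iteration 1: rows with parent_id in {1} -> Horror (id 2, depth 1), All (id 3, depth 1).
Iteration 2: rows with parent_id in {2,3} -> Video (id 4, depth 2), Games (id 5, depth 2), NonFiction (id 6, depth 2).
Iteration 3: rows with parent_id in {4,5,6} -> Drama (id 7, depth 3), Physics (id 8, depth 3), Comedy (id 10, depth 3), Science (id 12, depth 3).
Iteration 4: depth < 3 fails for all current rows; recursion stops.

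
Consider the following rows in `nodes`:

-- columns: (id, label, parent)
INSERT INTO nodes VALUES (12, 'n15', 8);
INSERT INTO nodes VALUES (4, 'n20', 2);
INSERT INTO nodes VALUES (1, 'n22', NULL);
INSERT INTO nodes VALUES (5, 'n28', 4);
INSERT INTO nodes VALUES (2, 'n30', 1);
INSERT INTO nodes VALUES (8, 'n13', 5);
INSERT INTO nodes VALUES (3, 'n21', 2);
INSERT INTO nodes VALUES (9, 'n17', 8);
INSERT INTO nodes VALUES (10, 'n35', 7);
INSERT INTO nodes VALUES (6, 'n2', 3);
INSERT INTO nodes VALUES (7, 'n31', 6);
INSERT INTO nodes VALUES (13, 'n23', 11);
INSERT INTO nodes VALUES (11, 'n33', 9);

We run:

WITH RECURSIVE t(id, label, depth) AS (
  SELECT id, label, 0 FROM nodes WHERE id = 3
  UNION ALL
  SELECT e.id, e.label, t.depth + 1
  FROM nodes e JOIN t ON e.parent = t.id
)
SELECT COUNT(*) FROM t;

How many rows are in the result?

4

Base: id=3 (n21) at depth 0.
Iteration 1: rows with parent in {3} -> n2 (id 6, depth 1).
Iteration 2: rows with parent in {6} -> n31 (id 7, depth 2).
Iteration 3: rows with parent in {7} -> n35 (id 10, depth 3).
Iteration 4: no rows with parent in {10}; recursion stops.
Total rows emitted: 4.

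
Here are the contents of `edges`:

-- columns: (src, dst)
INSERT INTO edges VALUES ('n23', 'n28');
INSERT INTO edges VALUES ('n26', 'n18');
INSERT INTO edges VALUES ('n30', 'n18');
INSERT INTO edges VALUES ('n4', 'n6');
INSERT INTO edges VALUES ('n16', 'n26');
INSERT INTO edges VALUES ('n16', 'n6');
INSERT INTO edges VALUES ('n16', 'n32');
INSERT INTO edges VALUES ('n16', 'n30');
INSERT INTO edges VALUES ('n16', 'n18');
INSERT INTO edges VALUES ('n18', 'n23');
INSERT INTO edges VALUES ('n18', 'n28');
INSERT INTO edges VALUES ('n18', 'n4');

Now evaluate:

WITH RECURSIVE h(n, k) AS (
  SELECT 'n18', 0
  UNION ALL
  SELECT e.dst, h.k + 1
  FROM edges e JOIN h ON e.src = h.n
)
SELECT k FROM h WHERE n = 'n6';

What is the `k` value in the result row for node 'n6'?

Base: (n18, k=0).
Iteration 1: edges from {n18} -> (n23, k=1), (n28, k=1), (n4, k=1).
Iteration 2: edges from {n23,n28,n4} -> (n28, k=2), (n6, k=2).
Iteration 3: no outgoing edges from {n28,n6}; recursion stops.

2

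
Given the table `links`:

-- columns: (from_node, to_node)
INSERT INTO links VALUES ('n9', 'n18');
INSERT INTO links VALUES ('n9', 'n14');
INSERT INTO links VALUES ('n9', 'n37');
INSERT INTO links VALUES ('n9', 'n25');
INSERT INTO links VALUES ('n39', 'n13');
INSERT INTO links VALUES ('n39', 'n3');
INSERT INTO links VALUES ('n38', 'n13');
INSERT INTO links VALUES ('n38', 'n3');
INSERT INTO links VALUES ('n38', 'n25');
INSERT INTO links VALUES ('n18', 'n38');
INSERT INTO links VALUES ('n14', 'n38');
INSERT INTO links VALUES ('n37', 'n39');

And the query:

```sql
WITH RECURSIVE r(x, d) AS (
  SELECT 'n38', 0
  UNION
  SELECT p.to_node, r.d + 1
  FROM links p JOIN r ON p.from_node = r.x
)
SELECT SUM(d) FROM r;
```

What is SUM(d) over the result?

3

Base: (n38, d=0).
Iteration 1: edges from {n38} -> (n13, d=1), (n25, d=1), (n3, d=1).
Iteration 2: no outgoing edges from {n13,n25,n3}; recursion stops.
SUM(d) = 0 + 1 + 1 + 1 = 3.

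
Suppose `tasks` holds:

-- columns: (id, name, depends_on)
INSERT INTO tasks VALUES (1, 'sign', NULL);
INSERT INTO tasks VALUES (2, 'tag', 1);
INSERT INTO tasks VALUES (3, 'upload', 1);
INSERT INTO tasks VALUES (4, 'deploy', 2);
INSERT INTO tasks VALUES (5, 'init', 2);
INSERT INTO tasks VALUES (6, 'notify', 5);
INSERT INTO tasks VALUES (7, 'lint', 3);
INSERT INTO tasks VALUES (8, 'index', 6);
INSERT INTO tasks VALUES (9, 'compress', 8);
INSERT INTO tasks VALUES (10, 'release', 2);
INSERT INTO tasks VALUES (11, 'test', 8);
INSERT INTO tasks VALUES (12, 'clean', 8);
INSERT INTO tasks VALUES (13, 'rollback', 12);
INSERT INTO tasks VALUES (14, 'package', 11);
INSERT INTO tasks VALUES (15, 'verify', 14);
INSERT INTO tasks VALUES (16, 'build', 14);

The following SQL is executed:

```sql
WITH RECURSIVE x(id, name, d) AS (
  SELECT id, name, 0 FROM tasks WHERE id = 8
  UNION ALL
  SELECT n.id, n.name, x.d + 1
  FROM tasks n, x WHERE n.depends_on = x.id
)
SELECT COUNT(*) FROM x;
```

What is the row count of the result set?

Base: id=8 (index) at d 0.
Iteration 1: rows with depends_on in {8} -> compress (id 9, d 1), test (id 11, d 1), clean (id 12, d 1).
Iteration 2: rows with depends_on in {9,11,12} -> rollback (id 13, d 2), package (id 14, d 2).
Iteration 3: rows with depends_on in {13,14} -> verify (id 15, d 3), build (id 16, d 3).
Iteration 4: no rows with depends_on in {15,16}; recursion stops.
Total rows emitted: 8.

8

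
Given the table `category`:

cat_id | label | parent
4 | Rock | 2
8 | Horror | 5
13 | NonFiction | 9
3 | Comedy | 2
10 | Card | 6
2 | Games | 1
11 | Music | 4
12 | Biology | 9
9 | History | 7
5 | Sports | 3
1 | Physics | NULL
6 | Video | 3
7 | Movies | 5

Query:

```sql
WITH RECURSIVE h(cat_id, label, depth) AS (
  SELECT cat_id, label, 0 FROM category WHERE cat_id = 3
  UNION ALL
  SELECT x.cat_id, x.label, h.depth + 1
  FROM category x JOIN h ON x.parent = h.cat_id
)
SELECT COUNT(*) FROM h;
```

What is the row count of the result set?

Base: cat_id=3 (Comedy) at depth 0.
Iteration 1: rows with parent in {3} -> Sports (id 5, depth 1), Video (id 6, depth 1).
Iteration 2: rows with parent in {5,6} -> Movies (id 7, depth 2), Horror (id 8, depth 2), Card (id 10, depth 2).
Iteration 3: rows with parent in {7,8,10} -> History (id 9, depth 3).
Iteration 4: rows with parent in {9} -> Biology (id 12, depth 4), NonFiction (id 13, depth 4).
Iteration 5: no rows with parent in {12,13}; recursion stops.
Total rows emitted: 9.

9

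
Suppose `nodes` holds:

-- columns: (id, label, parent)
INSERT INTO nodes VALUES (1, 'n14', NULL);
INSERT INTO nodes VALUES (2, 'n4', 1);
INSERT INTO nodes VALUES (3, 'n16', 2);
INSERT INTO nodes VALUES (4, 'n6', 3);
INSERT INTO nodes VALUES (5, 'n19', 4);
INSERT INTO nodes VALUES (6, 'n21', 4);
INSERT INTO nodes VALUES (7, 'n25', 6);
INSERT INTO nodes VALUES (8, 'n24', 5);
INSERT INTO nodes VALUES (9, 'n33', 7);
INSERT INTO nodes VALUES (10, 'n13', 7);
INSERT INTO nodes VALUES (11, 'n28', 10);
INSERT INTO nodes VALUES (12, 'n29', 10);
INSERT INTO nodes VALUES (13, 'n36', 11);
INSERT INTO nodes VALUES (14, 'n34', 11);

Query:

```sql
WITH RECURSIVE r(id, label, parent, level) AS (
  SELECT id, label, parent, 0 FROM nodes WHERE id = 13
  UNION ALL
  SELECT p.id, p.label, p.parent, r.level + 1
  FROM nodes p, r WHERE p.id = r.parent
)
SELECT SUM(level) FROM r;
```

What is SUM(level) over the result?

36

Base: id=13 (n36), parent=11, level 0.
Iteration 1: join on id=11 -> n28 (id 11, parent=10, level 1).
Iteration 2: join on id=10 -> n13 (id 10, parent=7, level 2).
Iteration 3: join on id=7 -> n25 (id 7, parent=6, level 3).
Iteration 4: join on id=6 -> n21 (id 6, parent=4, level 4).
Iteration 5: join on id=4 -> n6 (id 4, parent=3, level 5).
Iteration 6: join on id=3 -> n16 (id 3, parent=2, level 6).
Iteration 7: join on id=2 -> n4 (id 2, parent=1, level 7).
Iteration 8: join on id=1 -> n14 (id 1, parent=NULL, level 8).
Iteration 9: parent is NULL; no match; recursion stops.
SUM(level) = 0 + 1 + 2 + 3 + 4 + 5 + 6 + 7 + 8 = 36.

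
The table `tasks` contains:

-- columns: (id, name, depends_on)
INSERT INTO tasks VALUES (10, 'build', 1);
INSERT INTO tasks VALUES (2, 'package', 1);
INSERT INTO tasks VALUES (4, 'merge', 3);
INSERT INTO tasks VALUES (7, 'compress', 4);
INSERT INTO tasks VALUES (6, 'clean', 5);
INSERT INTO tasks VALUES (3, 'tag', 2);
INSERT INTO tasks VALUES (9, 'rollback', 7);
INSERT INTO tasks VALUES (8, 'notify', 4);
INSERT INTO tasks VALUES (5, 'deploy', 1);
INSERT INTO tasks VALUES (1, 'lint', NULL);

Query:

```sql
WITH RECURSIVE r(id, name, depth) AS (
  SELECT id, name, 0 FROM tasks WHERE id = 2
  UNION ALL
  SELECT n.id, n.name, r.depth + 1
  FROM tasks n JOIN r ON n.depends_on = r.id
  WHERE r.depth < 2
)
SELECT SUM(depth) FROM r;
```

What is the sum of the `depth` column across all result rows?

3

Base: id=2 (package) at depth 0.
Iteration 1: rows with depends_on in {2} -> tag (id 3, depth 1).
Iteration 2: rows with depends_on in {3} -> merge (id 4, depth 2).
Iteration 3: depth < 2 fails for all current rows; recursion stops.
SUM(depth) = 0 + 1 + 2 = 3.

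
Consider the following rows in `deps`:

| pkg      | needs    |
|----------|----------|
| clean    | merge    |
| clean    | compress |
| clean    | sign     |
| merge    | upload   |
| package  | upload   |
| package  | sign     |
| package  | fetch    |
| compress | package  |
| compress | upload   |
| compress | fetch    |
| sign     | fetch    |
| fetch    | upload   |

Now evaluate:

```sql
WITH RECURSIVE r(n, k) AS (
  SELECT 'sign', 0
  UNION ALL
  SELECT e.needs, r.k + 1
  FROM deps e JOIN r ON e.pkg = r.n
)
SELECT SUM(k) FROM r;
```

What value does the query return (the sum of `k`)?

3

Base: (sign, k=0).
Iteration 1: edges from {sign} -> (fetch, k=1).
Iteration 2: edges from {fetch} -> (upload, k=2).
Iteration 3: no outgoing edges from {upload}; recursion stops.
SUM(k) = 0 + 1 + 2 = 3.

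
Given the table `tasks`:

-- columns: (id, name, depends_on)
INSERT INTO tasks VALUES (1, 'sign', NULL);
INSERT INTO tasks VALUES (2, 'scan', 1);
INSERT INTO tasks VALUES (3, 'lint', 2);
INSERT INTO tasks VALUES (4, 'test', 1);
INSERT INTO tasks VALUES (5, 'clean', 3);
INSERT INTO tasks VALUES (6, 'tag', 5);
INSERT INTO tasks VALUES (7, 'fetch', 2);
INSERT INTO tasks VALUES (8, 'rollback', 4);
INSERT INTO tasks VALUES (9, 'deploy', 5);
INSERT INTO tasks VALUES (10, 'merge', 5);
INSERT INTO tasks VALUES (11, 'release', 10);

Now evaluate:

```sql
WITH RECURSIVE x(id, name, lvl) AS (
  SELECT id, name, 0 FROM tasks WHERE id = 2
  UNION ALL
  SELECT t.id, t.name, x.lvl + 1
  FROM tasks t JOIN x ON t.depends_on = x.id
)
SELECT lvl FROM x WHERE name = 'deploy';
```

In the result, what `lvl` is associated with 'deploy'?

3

Base: id=2 (scan) at lvl 0.
Iteration 1: rows with depends_on in {2} -> lint (id 3, lvl 1), fetch (id 7, lvl 1).
Iteration 2: rows with depends_on in {3,7} -> clean (id 5, lvl 2).
Iteration 3: rows with depends_on in {5} -> tag (id 6, lvl 3), deploy (id 9, lvl 3), merge (id 10, lvl 3).
Iteration 4: rows with depends_on in {6,9,10} -> release (id 11, lvl 4).
Iteration 5: no rows with depends_on in {11}; recursion stops.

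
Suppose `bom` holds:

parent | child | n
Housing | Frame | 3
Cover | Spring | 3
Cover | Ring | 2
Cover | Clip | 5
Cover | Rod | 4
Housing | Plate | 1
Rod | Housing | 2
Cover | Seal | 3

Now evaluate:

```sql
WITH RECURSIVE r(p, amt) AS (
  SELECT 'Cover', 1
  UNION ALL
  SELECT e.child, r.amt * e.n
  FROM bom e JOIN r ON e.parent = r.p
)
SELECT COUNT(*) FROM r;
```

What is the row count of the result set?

Base: (Cover, amt=1).
Iteration 1: components of {Cover} -> Clip = 1*5 = 5, Ring = 1*2 = 2, Rod = 1*4 = 4, Seal = 1*3 = 3, Spring = 1*3 = 3.
Iteration 2: components of {Clip,Ring,Rod,Seal,Spring} -> Housing = 4*2 = 8.
Iteration 3: components of {Housing} -> Frame = 8*3 = 24, Plate = 8*1 = 8.
Iteration 4: no further components; recursion stops.
Total rows emitted: 9.

9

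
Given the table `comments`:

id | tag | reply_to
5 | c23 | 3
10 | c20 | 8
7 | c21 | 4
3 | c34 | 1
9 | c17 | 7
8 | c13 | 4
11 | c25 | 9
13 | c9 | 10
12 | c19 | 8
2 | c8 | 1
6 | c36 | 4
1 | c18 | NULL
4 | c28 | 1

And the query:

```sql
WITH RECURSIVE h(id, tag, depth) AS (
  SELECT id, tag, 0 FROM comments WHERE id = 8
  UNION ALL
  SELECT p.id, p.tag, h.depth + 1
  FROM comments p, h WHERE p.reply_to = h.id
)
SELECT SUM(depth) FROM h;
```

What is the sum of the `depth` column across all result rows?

Base: id=8 (c13) at depth 0.
Iteration 1: rows with reply_to in {8} -> c20 (id 10, depth 1), c19 (id 12, depth 1).
Iteration 2: rows with reply_to in {10,12} -> c9 (id 13, depth 2).
Iteration 3: no rows with reply_to in {13}; recursion stops.
SUM(depth) = 0 + 1 + 1 + 2 = 4.

4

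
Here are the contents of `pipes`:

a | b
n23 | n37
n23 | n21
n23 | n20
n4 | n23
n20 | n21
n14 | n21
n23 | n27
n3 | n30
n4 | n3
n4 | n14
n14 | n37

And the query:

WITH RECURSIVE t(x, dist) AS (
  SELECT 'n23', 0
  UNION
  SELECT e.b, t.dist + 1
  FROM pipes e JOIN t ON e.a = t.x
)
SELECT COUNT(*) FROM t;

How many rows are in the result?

6

Base: (n23, dist=0).
Iteration 1: edges from {n23} -> (n20, dist=1), (n21, dist=1), (n27, dist=1), (n37, dist=1).
Iteration 2: edges from {n20,n21,n27,n37} -> (n21, dist=2).
Iteration 3: no outgoing edges from {n21}; recursion stops.
Total rows emitted: 6.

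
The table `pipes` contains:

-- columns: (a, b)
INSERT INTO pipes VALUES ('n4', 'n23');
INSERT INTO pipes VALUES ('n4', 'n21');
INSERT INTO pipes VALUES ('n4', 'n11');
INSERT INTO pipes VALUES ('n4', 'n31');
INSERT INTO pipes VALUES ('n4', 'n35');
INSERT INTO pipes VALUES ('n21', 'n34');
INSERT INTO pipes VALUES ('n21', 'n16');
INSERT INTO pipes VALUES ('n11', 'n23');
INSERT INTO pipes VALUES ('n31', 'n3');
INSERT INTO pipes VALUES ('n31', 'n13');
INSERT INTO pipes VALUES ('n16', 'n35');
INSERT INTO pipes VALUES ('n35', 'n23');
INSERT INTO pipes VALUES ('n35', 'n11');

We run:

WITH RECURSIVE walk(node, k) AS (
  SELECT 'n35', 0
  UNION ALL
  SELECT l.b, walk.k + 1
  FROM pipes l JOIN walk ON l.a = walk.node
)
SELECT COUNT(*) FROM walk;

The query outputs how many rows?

Base: (n35, k=0).
Iteration 1: edges from {n35} -> (n11, k=1), (n23, k=1).
Iteration 2: edges from {n11,n23} -> (n23, k=2).
Iteration 3: no outgoing edges from {n23}; recursion stops.
Total rows emitted: 4.

4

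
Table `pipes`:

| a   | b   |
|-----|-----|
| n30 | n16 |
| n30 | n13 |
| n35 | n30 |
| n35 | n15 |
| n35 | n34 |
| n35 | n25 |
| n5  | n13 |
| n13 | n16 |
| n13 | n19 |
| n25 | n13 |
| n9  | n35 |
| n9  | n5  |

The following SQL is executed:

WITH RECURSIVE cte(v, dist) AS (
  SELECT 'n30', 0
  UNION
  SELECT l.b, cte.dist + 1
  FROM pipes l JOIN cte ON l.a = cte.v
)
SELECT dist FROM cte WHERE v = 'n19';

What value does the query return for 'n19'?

Base: (n30, dist=0).
Iteration 1: edges from {n30} -> (n13, dist=1), (n16, dist=1).
Iteration 2: edges from {n13,n16} -> (n16, dist=2), (n19, dist=2).
Iteration 3: no outgoing edges from {n16,n19}; recursion stops.

2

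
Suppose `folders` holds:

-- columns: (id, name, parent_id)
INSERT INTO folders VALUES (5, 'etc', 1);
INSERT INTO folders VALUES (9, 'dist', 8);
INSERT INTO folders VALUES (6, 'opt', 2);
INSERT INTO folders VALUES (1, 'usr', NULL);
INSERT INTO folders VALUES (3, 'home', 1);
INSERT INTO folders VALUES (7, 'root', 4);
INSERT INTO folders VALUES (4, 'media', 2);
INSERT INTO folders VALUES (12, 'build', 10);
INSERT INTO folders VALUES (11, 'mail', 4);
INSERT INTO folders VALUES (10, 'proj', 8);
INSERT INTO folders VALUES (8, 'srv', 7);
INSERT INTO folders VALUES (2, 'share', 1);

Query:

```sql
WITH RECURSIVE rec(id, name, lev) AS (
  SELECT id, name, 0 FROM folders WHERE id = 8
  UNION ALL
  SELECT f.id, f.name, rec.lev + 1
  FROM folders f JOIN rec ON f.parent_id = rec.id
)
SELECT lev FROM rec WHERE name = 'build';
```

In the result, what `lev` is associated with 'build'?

Base: id=8 (srv) at lev 0.
Iteration 1: rows with parent_id in {8} -> dist (id 9, lev 1), proj (id 10, lev 1).
Iteration 2: rows with parent_id in {9,10} -> build (id 12, lev 2).
Iteration 3: no rows with parent_id in {12}; recursion stops.

2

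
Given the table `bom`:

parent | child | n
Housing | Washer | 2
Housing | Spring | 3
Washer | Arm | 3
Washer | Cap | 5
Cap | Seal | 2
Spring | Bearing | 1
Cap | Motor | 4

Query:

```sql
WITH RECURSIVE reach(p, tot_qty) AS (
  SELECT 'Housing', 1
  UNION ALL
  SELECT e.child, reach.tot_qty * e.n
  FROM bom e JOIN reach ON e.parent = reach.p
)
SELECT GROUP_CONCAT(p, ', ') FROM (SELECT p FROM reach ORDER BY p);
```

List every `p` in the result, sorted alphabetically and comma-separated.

Base: (Housing, tot_qty=1).
Iteration 1: components of {Housing} -> Spring = 1*3 = 3, Washer = 1*2 = 2.
Iteration 2: components of {Spring,Washer} -> Arm = 2*3 = 6, Bearing = 3*1 = 3, Cap = 2*5 = 10.
Iteration 3: components of {Arm,Bearing,Cap} -> Motor = 10*4 = 40, Seal = 10*2 = 20.
Iteration 4: no further components; recursion stops.

Arm, Bearing, Cap, Housing, Motor, Seal, Spring, Washer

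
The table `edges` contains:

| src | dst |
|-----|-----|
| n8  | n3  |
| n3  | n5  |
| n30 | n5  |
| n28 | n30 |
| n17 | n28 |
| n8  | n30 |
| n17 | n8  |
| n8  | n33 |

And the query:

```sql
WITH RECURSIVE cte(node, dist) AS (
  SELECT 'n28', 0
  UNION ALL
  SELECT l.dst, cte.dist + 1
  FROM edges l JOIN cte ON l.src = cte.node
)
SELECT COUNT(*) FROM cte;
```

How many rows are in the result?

Base: (n28, dist=0).
Iteration 1: edges from {n28} -> (n30, dist=1).
Iteration 2: edges from {n30} -> (n5, dist=2).
Iteration 3: no outgoing edges from {n5}; recursion stops.
Total rows emitted: 3.

3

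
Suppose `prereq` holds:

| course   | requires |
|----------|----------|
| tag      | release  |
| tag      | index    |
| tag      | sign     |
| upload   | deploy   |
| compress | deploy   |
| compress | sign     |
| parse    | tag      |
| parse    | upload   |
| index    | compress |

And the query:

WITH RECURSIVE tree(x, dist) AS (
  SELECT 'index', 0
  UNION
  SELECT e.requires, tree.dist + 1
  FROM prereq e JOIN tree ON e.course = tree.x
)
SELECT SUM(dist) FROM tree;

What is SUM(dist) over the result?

5

Base: (index, dist=0).
Iteration 1: edges from {index} -> (compress, dist=1).
Iteration 2: edges from {compress} -> (deploy, dist=2), (sign, dist=2).
Iteration 3: no outgoing edges from {deploy,sign}; recursion stops.
SUM(dist) = 0 + 1 + 2 + 2 = 5.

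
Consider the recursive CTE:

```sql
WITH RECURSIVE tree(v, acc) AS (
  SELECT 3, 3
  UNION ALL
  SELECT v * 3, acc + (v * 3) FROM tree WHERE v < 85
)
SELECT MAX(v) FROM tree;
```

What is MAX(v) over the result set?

Base: v=3, acc=3.
Iteration 1: 3 < 85 holds -> v = 3 * 3 = 9, acc = 3 + 9 = 12.
Iteration 2: 9 < 85 holds -> v = 9 * 3 = 27, acc = 12 + 27 = 39.
Iteration 3: 27 < 85 holds -> v = 27 * 3 = 81, acc = 39 + 81 = 120.
Iteration 4: 81 < 85 holds -> v = 81 * 3 = 243, acc = 120 + 243 = 363.
Iteration 5: 243 < 85 fails; recursion stops.
v values: 3, 9, 27, 81, 243; the maximum is 243.

243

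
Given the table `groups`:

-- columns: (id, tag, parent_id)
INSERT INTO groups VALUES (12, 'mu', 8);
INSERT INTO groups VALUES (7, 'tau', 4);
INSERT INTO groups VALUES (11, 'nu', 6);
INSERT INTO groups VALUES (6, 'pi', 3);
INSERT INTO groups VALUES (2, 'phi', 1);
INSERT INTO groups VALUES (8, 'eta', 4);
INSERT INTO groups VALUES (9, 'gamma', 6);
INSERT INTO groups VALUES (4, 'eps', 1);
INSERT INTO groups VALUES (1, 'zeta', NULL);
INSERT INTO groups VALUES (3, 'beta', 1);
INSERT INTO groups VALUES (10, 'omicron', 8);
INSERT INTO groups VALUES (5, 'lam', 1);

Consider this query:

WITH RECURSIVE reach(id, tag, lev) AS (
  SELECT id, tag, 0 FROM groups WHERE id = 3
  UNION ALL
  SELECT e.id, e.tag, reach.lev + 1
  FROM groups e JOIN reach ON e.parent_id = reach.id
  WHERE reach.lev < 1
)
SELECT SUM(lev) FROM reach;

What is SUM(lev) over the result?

1

Base: id=3 (beta) at lev 0.
Iteration 1: rows with parent_id in {3} -> pi (id 6, lev 1).
Iteration 2: lev < 1 fails for all current rows; recursion stops.
SUM(lev) = 0 + 1 = 1.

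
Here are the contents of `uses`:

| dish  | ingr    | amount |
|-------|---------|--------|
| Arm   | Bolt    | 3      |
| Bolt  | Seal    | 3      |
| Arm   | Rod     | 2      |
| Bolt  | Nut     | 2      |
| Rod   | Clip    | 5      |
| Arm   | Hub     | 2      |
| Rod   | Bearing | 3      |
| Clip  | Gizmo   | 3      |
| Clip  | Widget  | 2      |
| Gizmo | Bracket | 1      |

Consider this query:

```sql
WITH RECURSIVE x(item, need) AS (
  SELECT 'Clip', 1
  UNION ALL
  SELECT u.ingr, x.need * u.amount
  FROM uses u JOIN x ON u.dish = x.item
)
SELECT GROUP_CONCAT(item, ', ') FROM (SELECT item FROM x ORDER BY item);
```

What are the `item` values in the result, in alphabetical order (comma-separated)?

Bracket, Clip, Gizmo, Widget

Base: (Clip, need=1).
Iteration 1: components of {Clip} -> Gizmo = 1*3 = 3, Widget = 1*2 = 2.
Iteration 2: components of {Gizmo,Widget} -> Bracket = 3*1 = 3.
Iteration 3: no further components; recursion stops.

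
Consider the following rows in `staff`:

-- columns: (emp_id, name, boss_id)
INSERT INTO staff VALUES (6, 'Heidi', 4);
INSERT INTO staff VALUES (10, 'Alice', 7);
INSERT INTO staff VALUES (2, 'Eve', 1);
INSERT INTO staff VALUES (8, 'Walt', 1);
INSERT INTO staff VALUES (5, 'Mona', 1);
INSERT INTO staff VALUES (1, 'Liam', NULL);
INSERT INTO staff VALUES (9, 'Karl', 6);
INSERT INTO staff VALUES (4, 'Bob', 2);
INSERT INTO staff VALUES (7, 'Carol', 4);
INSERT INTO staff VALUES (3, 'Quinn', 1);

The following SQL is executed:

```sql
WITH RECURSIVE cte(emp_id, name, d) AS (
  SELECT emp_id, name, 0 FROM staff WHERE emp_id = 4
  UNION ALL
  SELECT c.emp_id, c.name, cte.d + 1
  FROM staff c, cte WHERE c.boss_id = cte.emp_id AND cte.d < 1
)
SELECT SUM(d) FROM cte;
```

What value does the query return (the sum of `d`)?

Base: emp_id=4 (Bob) at d 0.
Iteration 1: rows with boss_id in {4} -> Heidi (id 6, d 1), Carol (id 7, d 1).
Iteration 2: d < 1 fails for all current rows; recursion stops.
SUM(d) = 0 + 1 + 1 = 2.

2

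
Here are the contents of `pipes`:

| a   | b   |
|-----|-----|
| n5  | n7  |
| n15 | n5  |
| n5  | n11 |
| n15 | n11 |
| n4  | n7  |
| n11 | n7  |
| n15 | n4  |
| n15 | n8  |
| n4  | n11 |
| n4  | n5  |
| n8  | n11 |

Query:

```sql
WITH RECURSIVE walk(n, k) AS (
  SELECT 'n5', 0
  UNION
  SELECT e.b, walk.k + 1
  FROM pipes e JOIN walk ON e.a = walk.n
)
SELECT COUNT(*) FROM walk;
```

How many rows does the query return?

Base: (n5, k=0).
Iteration 1: edges from {n5} -> (n11, k=1), (n7, k=1).
Iteration 2: edges from {n11,n7} -> (n7, k=2).
Iteration 3: no outgoing edges from {n7}; recursion stops.
Total rows emitted: 4.

4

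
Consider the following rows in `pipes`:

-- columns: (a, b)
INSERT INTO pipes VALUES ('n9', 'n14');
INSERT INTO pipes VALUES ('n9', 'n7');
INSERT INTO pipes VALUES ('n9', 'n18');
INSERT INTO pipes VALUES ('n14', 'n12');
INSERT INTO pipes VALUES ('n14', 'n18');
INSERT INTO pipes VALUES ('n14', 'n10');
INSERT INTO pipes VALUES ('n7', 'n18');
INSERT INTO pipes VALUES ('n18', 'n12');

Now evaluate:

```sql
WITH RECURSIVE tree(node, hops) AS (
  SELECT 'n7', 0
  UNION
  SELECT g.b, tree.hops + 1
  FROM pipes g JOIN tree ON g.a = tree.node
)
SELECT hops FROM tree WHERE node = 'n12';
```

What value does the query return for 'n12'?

Base: (n7, hops=0).
Iteration 1: edges from {n7} -> (n18, hops=1).
Iteration 2: edges from {n18} -> (n12, hops=2).
Iteration 3: no outgoing edges from {n12}; recursion stops.

2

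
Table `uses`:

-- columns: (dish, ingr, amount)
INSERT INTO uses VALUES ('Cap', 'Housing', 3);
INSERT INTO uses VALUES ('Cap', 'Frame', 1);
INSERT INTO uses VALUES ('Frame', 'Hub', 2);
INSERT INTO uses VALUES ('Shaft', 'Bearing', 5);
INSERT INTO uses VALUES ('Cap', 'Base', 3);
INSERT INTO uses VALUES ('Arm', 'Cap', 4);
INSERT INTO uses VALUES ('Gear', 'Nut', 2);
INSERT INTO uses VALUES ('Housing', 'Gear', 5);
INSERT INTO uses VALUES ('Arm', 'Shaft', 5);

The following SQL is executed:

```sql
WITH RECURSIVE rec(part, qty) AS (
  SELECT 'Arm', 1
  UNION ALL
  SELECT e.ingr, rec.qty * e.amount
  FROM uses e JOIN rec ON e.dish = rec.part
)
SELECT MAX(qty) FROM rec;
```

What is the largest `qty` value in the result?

Base: (Arm, qty=1).
Iteration 1: components of {Arm} -> Cap = 1*4 = 4, Shaft = 1*5 = 5.
Iteration 2: components of {Cap,Shaft} -> Base = 4*3 = 12, Bearing = 5*5 = 25, Frame = 4*1 = 4, Housing = 4*3 = 12.
Iteration 3: components of {Base,Bearing,Frame,Housing} -> Gear = 12*5 = 60, Hub = 4*2 = 8.
Iteration 4: components of {Gear,Hub} -> Nut = 60*2 = 120.
Iteration 5: no further components; recursion stops.
qty values: 1, 5, 4, 25, 12, 4, 12, 8, 60, 120; the maximum is 120.

120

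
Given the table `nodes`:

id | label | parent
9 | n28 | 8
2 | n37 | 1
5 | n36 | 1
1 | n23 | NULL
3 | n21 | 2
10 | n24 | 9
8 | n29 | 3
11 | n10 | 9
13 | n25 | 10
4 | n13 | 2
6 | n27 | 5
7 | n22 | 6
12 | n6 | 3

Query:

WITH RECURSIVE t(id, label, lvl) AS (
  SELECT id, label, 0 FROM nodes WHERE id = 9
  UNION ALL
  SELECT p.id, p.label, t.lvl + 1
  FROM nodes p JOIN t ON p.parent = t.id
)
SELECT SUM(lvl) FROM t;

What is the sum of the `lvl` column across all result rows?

Base: id=9 (n28) at lvl 0.
Iteration 1: rows with parent in {9} -> n24 (id 10, lvl 1), n10 (id 11, lvl 1).
Iteration 2: rows with parent in {10,11} -> n25 (id 13, lvl 2).
Iteration 3: no rows with parent in {13}; recursion stops.
SUM(lvl) = 0 + 1 + 1 + 2 = 4.

4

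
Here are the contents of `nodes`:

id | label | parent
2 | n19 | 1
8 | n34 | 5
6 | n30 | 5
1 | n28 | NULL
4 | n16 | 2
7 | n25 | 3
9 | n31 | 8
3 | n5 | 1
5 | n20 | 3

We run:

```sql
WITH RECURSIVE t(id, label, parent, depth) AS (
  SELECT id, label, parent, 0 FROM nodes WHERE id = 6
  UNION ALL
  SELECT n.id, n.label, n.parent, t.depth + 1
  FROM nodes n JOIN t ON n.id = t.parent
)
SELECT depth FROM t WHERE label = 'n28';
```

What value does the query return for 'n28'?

3

Base: id=6 (n30), parent=5, depth 0.
Iteration 1: join on id=5 -> n20 (id 5, parent=3, depth 1).
Iteration 2: join on id=3 -> n5 (id 3, parent=1, depth 2).
Iteration 3: join on id=1 -> n28 (id 1, parent=NULL, depth 3).
Iteration 4: parent is NULL; no match; recursion stops.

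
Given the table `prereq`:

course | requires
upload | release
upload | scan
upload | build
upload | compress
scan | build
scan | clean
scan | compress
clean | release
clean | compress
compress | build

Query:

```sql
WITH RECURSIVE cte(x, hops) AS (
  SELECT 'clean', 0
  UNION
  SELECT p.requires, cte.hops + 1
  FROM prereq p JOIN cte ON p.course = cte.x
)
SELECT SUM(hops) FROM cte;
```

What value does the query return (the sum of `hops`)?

4

Base: (clean, hops=0).
Iteration 1: edges from {clean} -> (compress, hops=1), (release, hops=1).
Iteration 2: edges from {compress,release} -> (build, hops=2).
Iteration 3: no outgoing edges from {build}; recursion stops.
SUM(hops) = 0 + 1 + 1 + 2 = 4.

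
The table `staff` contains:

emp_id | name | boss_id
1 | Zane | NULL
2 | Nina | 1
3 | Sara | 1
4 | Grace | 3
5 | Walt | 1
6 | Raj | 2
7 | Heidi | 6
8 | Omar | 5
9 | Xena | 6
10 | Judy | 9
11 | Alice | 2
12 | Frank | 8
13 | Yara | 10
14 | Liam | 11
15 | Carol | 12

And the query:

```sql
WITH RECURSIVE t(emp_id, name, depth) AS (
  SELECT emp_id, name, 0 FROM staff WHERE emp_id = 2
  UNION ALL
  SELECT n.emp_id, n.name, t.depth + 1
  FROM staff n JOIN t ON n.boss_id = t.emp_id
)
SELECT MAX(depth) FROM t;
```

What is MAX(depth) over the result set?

4

Base: emp_id=2 (Nina) at depth 0.
Iteration 1: rows with boss_id in {2} -> Raj (id 6, depth 1), Alice (id 11, depth 1).
Iteration 2: rows with boss_id in {6,11} -> Heidi (id 7, depth 2), Xena (id 9, depth 2), Liam (id 14, depth 2).
Iteration 3: rows with boss_id in {7,9,14} -> Judy (id 10, depth 3).
Iteration 4: rows with boss_id in {10} -> Yara (id 13, depth 4).
Iteration 5: no rows with boss_id in {13}; recursion stops.
depth values: 0, 1, 1, 2, 2, 2, 3, 4; the maximum is 4.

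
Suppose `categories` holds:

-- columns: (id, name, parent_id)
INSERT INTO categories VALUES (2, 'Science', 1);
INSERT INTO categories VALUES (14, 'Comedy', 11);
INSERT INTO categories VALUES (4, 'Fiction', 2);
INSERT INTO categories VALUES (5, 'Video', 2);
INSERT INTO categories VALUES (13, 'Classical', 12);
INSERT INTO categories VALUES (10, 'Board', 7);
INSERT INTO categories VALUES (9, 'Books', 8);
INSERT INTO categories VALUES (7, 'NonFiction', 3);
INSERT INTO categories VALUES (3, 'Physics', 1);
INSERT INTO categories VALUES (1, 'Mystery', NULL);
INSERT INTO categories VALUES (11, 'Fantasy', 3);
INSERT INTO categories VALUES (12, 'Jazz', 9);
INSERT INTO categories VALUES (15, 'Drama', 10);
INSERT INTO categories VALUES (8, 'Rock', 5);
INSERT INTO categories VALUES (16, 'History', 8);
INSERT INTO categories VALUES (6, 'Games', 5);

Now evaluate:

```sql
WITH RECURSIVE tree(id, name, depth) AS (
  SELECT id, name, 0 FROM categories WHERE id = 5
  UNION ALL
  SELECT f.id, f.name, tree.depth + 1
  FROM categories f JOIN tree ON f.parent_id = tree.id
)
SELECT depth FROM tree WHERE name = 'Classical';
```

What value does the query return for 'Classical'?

Base: id=5 (Video) at depth 0.
Iteration 1: rows with parent_id in {5} -> Games (id 6, depth 1), Rock (id 8, depth 1).
Iteration 2: rows with parent_id in {6,8} -> Books (id 9, depth 2), History (id 16, depth 2).
Iteration 3: rows with parent_id in {9,16} -> Jazz (id 12, depth 3).
Iteration 4: rows with parent_id in {12} -> Classical (id 13, depth 4).
Iteration 5: no rows with parent_id in {13}; recursion stops.

4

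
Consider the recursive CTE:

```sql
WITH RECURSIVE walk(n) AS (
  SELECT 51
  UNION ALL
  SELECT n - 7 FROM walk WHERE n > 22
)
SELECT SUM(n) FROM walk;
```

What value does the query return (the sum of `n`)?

201

Base: n=51.
Iteration 1: 51 > 22 holds -> n = 51 - 7 = 44.
Iteration 2: 44 > 22 holds -> n = 44 - 7 = 37.
Iteration 3: 37 > 22 holds -> n = 37 - 7 = 30.
Iteration 4: 30 > 22 holds -> n = 30 - 7 = 23.
Iteration 5: 23 > 22 holds -> n = 23 - 7 = 16.
Iteration 6: 16 > 22 fails; recursion stops.
SUM(n) = 51 + 44 + 37 + 30 + 23 + 16 = 201.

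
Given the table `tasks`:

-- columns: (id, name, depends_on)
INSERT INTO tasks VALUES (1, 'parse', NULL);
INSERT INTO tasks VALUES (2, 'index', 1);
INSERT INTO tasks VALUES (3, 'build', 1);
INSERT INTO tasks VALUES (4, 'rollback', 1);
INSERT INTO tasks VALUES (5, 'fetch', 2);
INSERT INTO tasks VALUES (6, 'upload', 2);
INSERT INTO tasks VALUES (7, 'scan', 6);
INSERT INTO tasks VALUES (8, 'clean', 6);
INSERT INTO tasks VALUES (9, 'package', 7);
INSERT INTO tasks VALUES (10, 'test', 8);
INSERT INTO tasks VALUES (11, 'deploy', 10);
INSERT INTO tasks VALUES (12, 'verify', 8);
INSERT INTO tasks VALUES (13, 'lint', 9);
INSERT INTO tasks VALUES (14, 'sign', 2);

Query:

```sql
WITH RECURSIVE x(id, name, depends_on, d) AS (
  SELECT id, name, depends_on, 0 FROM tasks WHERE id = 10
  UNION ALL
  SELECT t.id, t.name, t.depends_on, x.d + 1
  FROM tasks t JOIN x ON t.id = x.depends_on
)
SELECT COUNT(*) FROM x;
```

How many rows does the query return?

Base: id=10 (test), depends_on=8, d 0.
Iteration 1: join on id=8 -> clean (id 8, depends_on=6, d 1).
Iteration 2: join on id=6 -> upload (id 6, depends_on=2, d 2).
Iteration 3: join on id=2 -> index (id 2, depends_on=1, d 3).
Iteration 4: join on id=1 -> parse (id 1, depends_on=NULL, d 4).
Iteration 5: depends_on is NULL; no match; recursion stops.
Total rows emitted: 5.

5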